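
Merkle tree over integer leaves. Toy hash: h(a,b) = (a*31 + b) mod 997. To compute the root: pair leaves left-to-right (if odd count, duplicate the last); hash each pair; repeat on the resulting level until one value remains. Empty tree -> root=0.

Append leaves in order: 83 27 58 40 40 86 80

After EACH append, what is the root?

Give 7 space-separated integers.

After append 83 (leaves=[83]):
  L0: [83]
  root=83
After append 27 (leaves=[83, 27]):
  L0: [83, 27]
  L1: h(83,27)=(83*31+27)%997=606 -> [606]
  root=606
After append 58 (leaves=[83, 27, 58]):
  L0: [83, 27, 58]
  L1: h(83,27)=(83*31+27)%997=606 h(58,58)=(58*31+58)%997=859 -> [606, 859]
  L2: h(606,859)=(606*31+859)%997=702 -> [702]
  root=702
After append 40 (leaves=[83, 27, 58, 40]):
  L0: [83, 27, 58, 40]
  L1: h(83,27)=(83*31+27)%997=606 h(58,40)=(58*31+40)%997=841 -> [606, 841]
  L2: h(606,841)=(606*31+841)%997=684 -> [684]
  root=684
After append 40 (leaves=[83, 27, 58, 40, 40]):
  L0: [83, 27, 58, 40, 40]
  L1: h(83,27)=(83*31+27)%997=606 h(58,40)=(58*31+40)%997=841 h(40,40)=(40*31+40)%997=283 -> [606, 841, 283]
  L2: h(606,841)=(606*31+841)%997=684 h(283,283)=(283*31+283)%997=83 -> [684, 83]
  L3: h(684,83)=(684*31+83)%997=350 -> [350]
  root=350
After append 86 (leaves=[83, 27, 58, 40, 40, 86]):
  L0: [83, 27, 58, 40, 40, 86]
  L1: h(83,27)=(83*31+27)%997=606 h(58,40)=(58*31+40)%997=841 h(40,86)=(40*31+86)%997=329 -> [606, 841, 329]
  L2: h(606,841)=(606*31+841)%997=684 h(329,329)=(329*31+329)%997=558 -> [684, 558]
  L3: h(684,558)=(684*31+558)%997=825 -> [825]
  root=825
After append 80 (leaves=[83, 27, 58, 40, 40, 86, 80]):
  L0: [83, 27, 58, 40, 40, 86, 80]
  L1: h(83,27)=(83*31+27)%997=606 h(58,40)=(58*31+40)%997=841 h(40,86)=(40*31+86)%997=329 h(80,80)=(80*31+80)%997=566 -> [606, 841, 329, 566]
  L2: h(606,841)=(606*31+841)%997=684 h(329,566)=(329*31+566)%997=795 -> [684, 795]
  L3: h(684,795)=(684*31+795)%997=65 -> [65]
  root=65

Answer: 83 606 702 684 350 825 65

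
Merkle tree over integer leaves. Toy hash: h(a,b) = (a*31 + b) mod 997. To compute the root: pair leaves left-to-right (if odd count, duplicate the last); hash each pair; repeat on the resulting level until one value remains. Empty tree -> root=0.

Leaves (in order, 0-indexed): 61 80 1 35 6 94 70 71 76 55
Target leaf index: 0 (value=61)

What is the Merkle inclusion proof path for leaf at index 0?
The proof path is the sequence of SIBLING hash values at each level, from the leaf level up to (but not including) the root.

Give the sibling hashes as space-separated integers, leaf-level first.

Answer: 80 66 951 292

Derivation:
L0 (leaves): [61, 80, 1, 35, 6, 94, 70, 71, 76, 55], target index=0
L1: h(61,80)=(61*31+80)%997=974 [pair 0] h(1,35)=(1*31+35)%997=66 [pair 1] h(6,94)=(6*31+94)%997=280 [pair 2] h(70,71)=(70*31+71)%997=247 [pair 3] h(76,55)=(76*31+55)%997=417 [pair 4] -> [974, 66, 280, 247, 417]
  Sibling for proof at L0: 80
L2: h(974,66)=(974*31+66)%997=350 [pair 0] h(280,247)=(280*31+247)%997=951 [pair 1] h(417,417)=(417*31+417)%997=383 [pair 2] -> [350, 951, 383]
  Sibling for proof at L1: 66
L3: h(350,951)=(350*31+951)%997=834 [pair 0] h(383,383)=(383*31+383)%997=292 [pair 1] -> [834, 292]
  Sibling for proof at L2: 951
L4: h(834,292)=(834*31+292)%997=224 [pair 0] -> [224]
  Sibling for proof at L3: 292
Root: 224
Proof path (sibling hashes from leaf to root): [80, 66, 951, 292]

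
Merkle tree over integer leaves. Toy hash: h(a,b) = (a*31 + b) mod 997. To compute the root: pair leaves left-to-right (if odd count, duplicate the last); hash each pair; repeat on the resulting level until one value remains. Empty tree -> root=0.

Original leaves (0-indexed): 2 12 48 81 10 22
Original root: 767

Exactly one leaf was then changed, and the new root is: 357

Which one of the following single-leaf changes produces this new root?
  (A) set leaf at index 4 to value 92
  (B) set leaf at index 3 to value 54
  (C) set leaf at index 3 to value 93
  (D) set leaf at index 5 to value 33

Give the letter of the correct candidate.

Answer: A

Derivation:
Original leaves: [2, 12, 48, 81, 10, 22]
Target new root: 357
Try each candidate change and compute the resulting root:
Candidate A: set leaf[4] = 92 -> leaves = [2, 12, 48, 81, 92, 22]
  L0: [2, 12, 48, 81, 92, 22]
  L1: h(2,12)=(2*31+12)%997=74 h(48,81)=(48*31+81)%997=572 h(92,22)=(92*31+22)%997=880 -> [74, 572, 880]
  L2: h(74,572)=(74*31+572)%997=872 h(880,880)=(880*31+880)%997=244 -> [872, 244]
  L3: h(872,244)=(872*31+244)%997=357 -> [357]
  root = 357 == target 357  ** MATCH **
Candidate B: set leaf[3] = 54 -> leaves = [2, 12, 48, 54, 10, 22]
  L0: [2, 12, 48, 54, 10, 22]
  L1: h(2,12)=(2*31+12)%997=74 h(48,54)=(48*31+54)%997=545 h(10,22)=(10*31+22)%997=332 -> [74, 545, 332]
  L2: h(74,545)=(74*31+545)%997=845 h(332,332)=(332*31+332)%997=654 -> [845, 654]
  L3: h(845,654)=(845*31+654)%997=927 -> [927]
  root = 927 != target 357
Candidate C: set leaf[3] = 93 -> leaves = [2, 12, 48, 93, 10, 22]
  L0: [2, 12, 48, 93, 10, 22]
  L1: h(2,12)=(2*31+12)%997=74 h(48,93)=(48*31+93)%997=584 h(10,22)=(10*31+22)%997=332 -> [74, 584, 332]
  L2: h(74,584)=(74*31+584)%997=884 h(332,332)=(332*31+332)%997=654 -> [884, 654]
  L3: h(884,654)=(884*31+654)%997=142 -> [142]
  root = 142 != target 357
Candidate D: set leaf[5] = 33 -> leaves = [2, 12, 48, 81, 10, 33]
  L0: [2, 12, 48, 81, 10, 33]
  L1: h(2,12)=(2*31+12)%997=74 h(48,81)=(48*31+81)%997=572 h(10,33)=(10*31+33)%997=343 -> [74, 572, 343]
  L2: h(74,572)=(74*31+572)%997=872 h(343,343)=(343*31+343)%997=9 -> [872, 9]
  L3: h(872,9)=(872*31+9)%997=122 -> [122]
  root = 122 != target 357
Candidate A produces the target root.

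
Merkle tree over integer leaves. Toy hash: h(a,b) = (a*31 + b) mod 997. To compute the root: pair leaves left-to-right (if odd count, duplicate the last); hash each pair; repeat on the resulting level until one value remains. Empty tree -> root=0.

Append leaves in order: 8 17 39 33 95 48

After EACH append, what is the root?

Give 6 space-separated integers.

After append 8 (leaves=[8]):
  L0: [8]
  root=8
After append 17 (leaves=[8, 17]):
  L0: [8, 17]
  L1: h(8,17)=(8*31+17)%997=265 -> [265]
  root=265
After append 39 (leaves=[8, 17, 39]):
  L0: [8, 17, 39]
  L1: h(8,17)=(8*31+17)%997=265 h(39,39)=(39*31+39)%997=251 -> [265, 251]
  L2: h(265,251)=(265*31+251)%997=490 -> [490]
  root=490
After append 33 (leaves=[8, 17, 39, 33]):
  L0: [8, 17, 39, 33]
  L1: h(8,17)=(8*31+17)%997=265 h(39,33)=(39*31+33)%997=245 -> [265, 245]
  L2: h(265,245)=(265*31+245)%997=484 -> [484]
  root=484
After append 95 (leaves=[8, 17, 39, 33, 95]):
  L0: [8, 17, 39, 33, 95]
  L1: h(8,17)=(8*31+17)%997=265 h(39,33)=(39*31+33)%997=245 h(95,95)=(95*31+95)%997=49 -> [265, 245, 49]
  L2: h(265,245)=(265*31+245)%997=484 h(49,49)=(49*31+49)%997=571 -> [484, 571]
  L3: h(484,571)=(484*31+571)%997=620 -> [620]
  root=620
After append 48 (leaves=[8, 17, 39, 33, 95, 48]):
  L0: [8, 17, 39, 33, 95, 48]
  L1: h(8,17)=(8*31+17)%997=265 h(39,33)=(39*31+33)%997=245 h(95,48)=(95*31+48)%997=2 -> [265, 245, 2]
  L2: h(265,245)=(265*31+245)%997=484 h(2,2)=(2*31+2)%997=64 -> [484, 64]
  L3: h(484,64)=(484*31+64)%997=113 -> [113]
  root=113

Answer: 8 265 490 484 620 113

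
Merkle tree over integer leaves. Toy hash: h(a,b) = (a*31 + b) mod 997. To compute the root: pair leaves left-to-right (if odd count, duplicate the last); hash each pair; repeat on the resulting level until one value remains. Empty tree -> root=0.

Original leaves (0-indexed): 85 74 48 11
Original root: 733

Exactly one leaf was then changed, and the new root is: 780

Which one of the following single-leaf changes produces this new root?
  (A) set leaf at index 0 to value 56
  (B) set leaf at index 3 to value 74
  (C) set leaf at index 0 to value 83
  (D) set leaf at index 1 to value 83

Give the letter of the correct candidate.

Answer: A

Derivation:
Original leaves: [85, 74, 48, 11]
Target new root: 780
Try each candidate change and compute the resulting root:
Candidate A: set leaf[0] = 56 -> leaves = [56, 74, 48, 11]
  L0: [56, 74, 48, 11]
  L1: h(56,74)=(56*31+74)%997=813 h(48,11)=(48*31+11)%997=502 -> [813, 502]
  L2: h(813,502)=(813*31+502)%997=780 -> [780]
  root = 780 == target 780  ** MATCH **
Candidate B: set leaf[3] = 74 -> leaves = [85, 74, 48, 74]
  L0: [85, 74, 48, 74]
  L1: h(85,74)=(85*31+74)%997=715 h(48,74)=(48*31+74)%997=565 -> [715, 565]
  L2: h(715,565)=(715*31+565)%997=796 -> [796]
  root = 796 != target 780
Candidate C: set leaf[0] = 83 -> leaves = [83, 74, 48, 11]
  L0: [83, 74, 48, 11]
  L1: h(83,74)=(83*31+74)%997=653 h(48,11)=(48*31+11)%997=502 -> [653, 502]
  L2: h(653,502)=(653*31+502)%997=805 -> [805]
  root = 805 != target 780
Candidate D: set leaf[1] = 83 -> leaves = [85, 83, 48, 11]
  L0: [85, 83, 48, 11]
  L1: h(85,83)=(85*31+83)%997=724 h(48,11)=(48*31+11)%997=502 -> [724, 502]
  L2: h(724,502)=(724*31+502)%997=15 -> [15]
  root = 15 != target 780
Candidate A produces the target root.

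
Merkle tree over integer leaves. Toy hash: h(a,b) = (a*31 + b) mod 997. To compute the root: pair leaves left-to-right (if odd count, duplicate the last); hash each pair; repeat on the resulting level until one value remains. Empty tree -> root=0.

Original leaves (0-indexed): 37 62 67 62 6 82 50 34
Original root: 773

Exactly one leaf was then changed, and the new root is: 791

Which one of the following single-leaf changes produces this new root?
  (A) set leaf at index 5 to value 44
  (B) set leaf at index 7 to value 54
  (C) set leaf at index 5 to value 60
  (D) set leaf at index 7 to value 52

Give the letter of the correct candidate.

Answer: D

Derivation:
Original leaves: [37, 62, 67, 62, 6, 82, 50, 34]
Target new root: 791
Try each candidate change and compute the resulting root:
Candidate A: set leaf[5] = 44 -> leaves = [37, 62, 67, 62, 6, 44, 50, 34]
  L0: [37, 62, 67, 62, 6, 44, 50, 34]
  L1: h(37,62)=(37*31+62)%997=212 h(67,62)=(67*31+62)%997=145 h(6,44)=(6*31+44)%997=230 h(50,34)=(50*31+34)%997=587 -> [212, 145, 230, 587]
  L2: h(212,145)=(212*31+145)%997=735 h(230,587)=(230*31+587)%997=738 -> [735, 738]
  L3: h(735,738)=(735*31+738)%997=592 -> [592]
  root = 592 != target 791
Candidate B: set leaf[7] = 54 -> leaves = [37, 62, 67, 62, 6, 82, 50, 54]
  L0: [37, 62, 67, 62, 6, 82, 50, 54]
  L1: h(37,62)=(37*31+62)%997=212 h(67,62)=(67*31+62)%997=145 h(6,82)=(6*31+82)%997=268 h(50,54)=(50*31+54)%997=607 -> [212, 145, 268, 607]
  L2: h(212,145)=(212*31+145)%997=735 h(268,607)=(268*31+607)%997=939 -> [735, 939]
  L3: h(735,939)=(735*31+939)%997=793 -> [793]
  root = 793 != target 791
Candidate C: set leaf[5] = 60 -> leaves = [37, 62, 67, 62, 6, 60, 50, 34]
  L0: [37, 62, 67, 62, 6, 60, 50, 34]
  L1: h(37,62)=(37*31+62)%997=212 h(67,62)=(67*31+62)%997=145 h(6,60)=(6*31+60)%997=246 h(50,34)=(50*31+34)%997=587 -> [212, 145, 246, 587]
  L2: h(212,145)=(212*31+145)%997=735 h(246,587)=(246*31+587)%997=237 -> [735, 237]
  L3: h(735,237)=(735*31+237)%997=91 -> [91]
  root = 91 != target 791
Candidate D: set leaf[7] = 52 -> leaves = [37, 62, 67, 62, 6, 82, 50, 52]
  L0: [37, 62, 67, 62, 6, 82, 50, 52]
  L1: h(37,62)=(37*31+62)%997=212 h(67,62)=(67*31+62)%997=145 h(6,82)=(6*31+82)%997=268 h(50,52)=(50*31+52)%997=605 -> [212, 145, 268, 605]
  L2: h(212,145)=(212*31+145)%997=735 h(268,605)=(268*31+605)%997=937 -> [735, 937]
  L3: h(735,937)=(735*31+937)%997=791 -> [791]
  root = 791 == target 791  ** MATCH **
Candidate D produces the target root.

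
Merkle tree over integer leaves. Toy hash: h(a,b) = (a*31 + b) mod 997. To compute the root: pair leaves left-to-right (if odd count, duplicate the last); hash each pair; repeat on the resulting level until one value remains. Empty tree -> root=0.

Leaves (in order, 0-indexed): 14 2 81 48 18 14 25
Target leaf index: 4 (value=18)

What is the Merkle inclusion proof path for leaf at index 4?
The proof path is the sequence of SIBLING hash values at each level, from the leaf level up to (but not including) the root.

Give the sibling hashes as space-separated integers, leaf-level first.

Answer: 14 800 123

Derivation:
L0 (leaves): [14, 2, 81, 48, 18, 14, 25], target index=4
L1: h(14,2)=(14*31+2)%997=436 [pair 0] h(81,48)=(81*31+48)%997=565 [pair 1] h(18,14)=(18*31+14)%997=572 [pair 2] h(25,25)=(25*31+25)%997=800 [pair 3] -> [436, 565, 572, 800]
  Sibling for proof at L0: 14
L2: h(436,565)=(436*31+565)%997=123 [pair 0] h(572,800)=(572*31+800)%997=586 [pair 1] -> [123, 586]
  Sibling for proof at L1: 800
L3: h(123,586)=(123*31+586)%997=411 [pair 0] -> [411]
  Sibling for proof at L2: 123
Root: 411
Proof path (sibling hashes from leaf to root): [14, 800, 123]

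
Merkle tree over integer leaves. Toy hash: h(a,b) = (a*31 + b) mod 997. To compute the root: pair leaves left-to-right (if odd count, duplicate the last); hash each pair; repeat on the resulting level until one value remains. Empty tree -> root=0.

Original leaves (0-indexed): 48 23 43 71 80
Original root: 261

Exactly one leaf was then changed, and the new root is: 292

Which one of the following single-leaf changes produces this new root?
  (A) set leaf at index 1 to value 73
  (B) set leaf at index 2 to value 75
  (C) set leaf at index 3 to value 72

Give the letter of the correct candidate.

Answer: C

Derivation:
Original leaves: [48, 23, 43, 71, 80]
Target new root: 292
Try each candidate change and compute the resulting root:
Candidate A: set leaf[1] = 73 -> leaves = [48, 73, 43, 71, 80]
  L0: [48, 73, 43, 71, 80]
  L1: h(48,73)=(48*31+73)%997=564 h(43,71)=(43*31+71)%997=407 h(80,80)=(80*31+80)%997=566 -> [564, 407, 566]
  L2: h(564,407)=(564*31+407)%997=942 h(566,566)=(566*31+566)%997=166 -> [942, 166]
  L3: h(942,166)=(942*31+166)%997=455 -> [455]
  root = 455 != target 292
Candidate B: set leaf[2] = 75 -> leaves = [48, 23, 75, 71, 80]
  L0: [48, 23, 75, 71, 80]
  L1: h(48,23)=(48*31+23)%997=514 h(75,71)=(75*31+71)%997=402 h(80,80)=(80*31+80)%997=566 -> [514, 402, 566]
  L2: h(514,402)=(514*31+402)%997=384 h(566,566)=(566*31+566)%997=166 -> [384, 166]
  L3: h(384,166)=(384*31+166)%997=106 -> [106]
  root = 106 != target 292
Candidate C: set leaf[3] = 72 -> leaves = [48, 23, 43, 72, 80]
  L0: [48, 23, 43, 72, 80]
  L1: h(48,23)=(48*31+23)%997=514 h(43,72)=(43*31+72)%997=408 h(80,80)=(80*31+80)%997=566 -> [514, 408, 566]
  L2: h(514,408)=(514*31+408)%997=390 h(566,566)=(566*31+566)%997=166 -> [390, 166]
  L3: h(390,166)=(390*31+166)%997=292 -> [292]
  root = 292 == target 292  ** MATCH **
Candidate C produces the target root.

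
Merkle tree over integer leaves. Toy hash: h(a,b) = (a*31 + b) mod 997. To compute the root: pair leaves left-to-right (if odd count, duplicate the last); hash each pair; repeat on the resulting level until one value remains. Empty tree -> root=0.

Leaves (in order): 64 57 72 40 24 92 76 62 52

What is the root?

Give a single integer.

L0: [64, 57, 72, 40, 24, 92, 76, 62, 52]
L1: h(64,57)=(64*31+57)%997=47 h(72,40)=(72*31+40)%997=278 h(24,92)=(24*31+92)%997=836 h(76,62)=(76*31+62)%997=424 h(52,52)=(52*31+52)%997=667 -> [47, 278, 836, 424, 667]
L2: h(47,278)=(47*31+278)%997=738 h(836,424)=(836*31+424)%997=418 h(667,667)=(667*31+667)%997=407 -> [738, 418, 407]
L3: h(738,418)=(738*31+418)%997=365 h(407,407)=(407*31+407)%997=63 -> [365, 63]
L4: h(365,63)=(365*31+63)%997=411 -> [411]

Answer: 411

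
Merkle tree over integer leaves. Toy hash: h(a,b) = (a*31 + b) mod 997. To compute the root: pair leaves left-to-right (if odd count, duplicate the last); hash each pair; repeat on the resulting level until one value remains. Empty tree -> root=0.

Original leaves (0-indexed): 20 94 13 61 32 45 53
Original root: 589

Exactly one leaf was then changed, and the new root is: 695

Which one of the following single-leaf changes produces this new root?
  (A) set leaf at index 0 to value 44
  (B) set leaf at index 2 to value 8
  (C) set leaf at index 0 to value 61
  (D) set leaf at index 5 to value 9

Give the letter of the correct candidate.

Answer: C

Derivation:
Original leaves: [20, 94, 13, 61, 32, 45, 53]
Target new root: 695
Try each candidate change and compute the resulting root:
Candidate A: set leaf[0] = 44 -> leaves = [44, 94, 13, 61, 32, 45, 53]
  L0: [44, 94, 13, 61, 32, 45, 53]
  L1: h(44,94)=(44*31+94)%997=461 h(13,61)=(13*31+61)%997=464 h(32,45)=(32*31+45)%997=40 h(53,53)=(53*31+53)%997=699 -> [461, 464, 40, 699]
  L2: h(461,464)=(461*31+464)%997=797 h(40,699)=(40*31+699)%997=942 -> [797, 942]
  L3: h(797,942)=(797*31+942)%997=724 -> [724]
  root = 724 != target 695
Candidate B: set leaf[2] = 8 -> leaves = [20, 94, 8, 61, 32, 45, 53]
  L0: [20, 94, 8, 61, 32, 45, 53]
  L1: h(20,94)=(20*31+94)%997=714 h(8,61)=(8*31+61)%997=309 h(32,45)=(32*31+45)%997=40 h(53,53)=(53*31+53)%997=699 -> [714, 309, 40, 699]
  L2: h(714,309)=(714*31+309)%997=509 h(40,699)=(40*31+699)%997=942 -> [509, 942]
  L3: h(509,942)=(509*31+942)%997=769 -> [769]
  root = 769 != target 695
Candidate C: set leaf[0] = 61 -> leaves = [61, 94, 13, 61, 32, 45, 53]
  L0: [61, 94, 13, 61, 32, 45, 53]
  L1: h(61,94)=(61*31+94)%997=988 h(13,61)=(13*31+61)%997=464 h(32,45)=(32*31+45)%997=40 h(53,53)=(53*31+53)%997=699 -> [988, 464, 40, 699]
  L2: h(988,464)=(988*31+464)%997=185 h(40,699)=(40*31+699)%997=942 -> [185, 942]
  L3: h(185,942)=(185*31+942)%997=695 -> [695]
  root = 695 == target 695  ** MATCH **
Candidate D: set leaf[5] = 9 -> leaves = [20, 94, 13, 61, 32, 9, 53]
  L0: [20, 94, 13, 61, 32, 9, 53]
  L1: h(20,94)=(20*31+94)%997=714 h(13,61)=(13*31+61)%997=464 h(32,9)=(32*31+9)%997=4 h(53,53)=(53*31+53)%997=699 -> [714, 464, 4, 699]
  L2: h(714,464)=(714*31+464)%997=664 h(4,699)=(4*31+699)%997=823 -> [664, 823]
  L3: h(664,823)=(664*31+823)%997=470 -> [470]
  root = 470 != target 695
Candidate C produces the target root.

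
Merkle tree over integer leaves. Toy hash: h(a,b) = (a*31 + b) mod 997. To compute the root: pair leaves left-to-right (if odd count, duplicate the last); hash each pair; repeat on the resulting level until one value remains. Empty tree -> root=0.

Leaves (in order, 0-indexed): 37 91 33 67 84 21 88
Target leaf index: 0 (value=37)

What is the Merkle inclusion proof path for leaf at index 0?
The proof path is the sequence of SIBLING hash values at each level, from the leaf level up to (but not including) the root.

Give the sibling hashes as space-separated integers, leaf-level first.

L0 (leaves): [37, 91, 33, 67, 84, 21, 88], target index=0
L1: h(37,91)=(37*31+91)%997=241 [pair 0] h(33,67)=(33*31+67)%997=93 [pair 1] h(84,21)=(84*31+21)%997=631 [pair 2] h(88,88)=(88*31+88)%997=822 [pair 3] -> [241, 93, 631, 822]
  Sibling for proof at L0: 91
L2: h(241,93)=(241*31+93)%997=585 [pair 0] h(631,822)=(631*31+822)%997=443 [pair 1] -> [585, 443]
  Sibling for proof at L1: 93
L3: h(585,443)=(585*31+443)%997=632 [pair 0] -> [632]
  Sibling for proof at L2: 443
Root: 632
Proof path (sibling hashes from leaf to root): [91, 93, 443]

Answer: 91 93 443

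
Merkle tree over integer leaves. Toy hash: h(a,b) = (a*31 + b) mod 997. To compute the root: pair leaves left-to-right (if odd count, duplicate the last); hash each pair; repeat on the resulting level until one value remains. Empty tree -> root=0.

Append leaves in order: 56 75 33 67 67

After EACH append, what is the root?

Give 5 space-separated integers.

Answer: 56 814 368 402 313

Derivation:
After append 56 (leaves=[56]):
  L0: [56]
  root=56
After append 75 (leaves=[56, 75]):
  L0: [56, 75]
  L1: h(56,75)=(56*31+75)%997=814 -> [814]
  root=814
After append 33 (leaves=[56, 75, 33]):
  L0: [56, 75, 33]
  L1: h(56,75)=(56*31+75)%997=814 h(33,33)=(33*31+33)%997=59 -> [814, 59]
  L2: h(814,59)=(814*31+59)%997=368 -> [368]
  root=368
After append 67 (leaves=[56, 75, 33, 67]):
  L0: [56, 75, 33, 67]
  L1: h(56,75)=(56*31+75)%997=814 h(33,67)=(33*31+67)%997=93 -> [814, 93]
  L2: h(814,93)=(814*31+93)%997=402 -> [402]
  root=402
After append 67 (leaves=[56, 75, 33, 67, 67]):
  L0: [56, 75, 33, 67, 67]
  L1: h(56,75)=(56*31+75)%997=814 h(33,67)=(33*31+67)%997=93 h(67,67)=(67*31+67)%997=150 -> [814, 93, 150]
  L2: h(814,93)=(814*31+93)%997=402 h(150,150)=(150*31+150)%997=812 -> [402, 812]
  L3: h(402,812)=(402*31+812)%997=313 -> [313]
  root=313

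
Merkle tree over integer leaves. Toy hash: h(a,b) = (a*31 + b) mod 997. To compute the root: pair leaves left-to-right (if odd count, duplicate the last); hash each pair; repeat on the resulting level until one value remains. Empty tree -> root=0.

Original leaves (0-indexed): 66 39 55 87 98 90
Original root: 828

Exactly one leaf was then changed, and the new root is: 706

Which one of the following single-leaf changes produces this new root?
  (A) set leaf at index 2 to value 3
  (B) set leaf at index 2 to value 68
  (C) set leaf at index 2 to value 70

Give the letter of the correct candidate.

Answer: A

Derivation:
Original leaves: [66, 39, 55, 87, 98, 90]
Target new root: 706
Try each candidate change and compute the resulting root:
Candidate A: set leaf[2] = 3 -> leaves = [66, 39, 3, 87, 98, 90]
  L0: [66, 39, 3, 87, 98, 90]
  L1: h(66,39)=(66*31+39)%997=91 h(3,87)=(3*31+87)%997=180 h(98,90)=(98*31+90)%997=137 -> [91, 180, 137]
  L2: h(91,180)=(91*31+180)%997=10 h(137,137)=(137*31+137)%997=396 -> [10, 396]
  L3: h(10,396)=(10*31+396)%997=706 -> [706]
  root = 706 == target 706  ** MATCH **
Candidate B: set leaf[2] = 68 -> leaves = [66, 39, 68, 87, 98, 90]
  L0: [66, 39, 68, 87, 98, 90]
  L1: h(66,39)=(66*31+39)%997=91 h(68,87)=(68*31+87)%997=201 h(98,90)=(98*31+90)%997=137 -> [91, 201, 137]
  L2: h(91,201)=(91*31+201)%997=31 h(137,137)=(137*31+137)%997=396 -> [31, 396]
  L3: h(31,396)=(31*31+396)%997=360 -> [360]
  root = 360 != target 706
Candidate C: set leaf[2] = 70 -> leaves = [66, 39, 70, 87, 98, 90]
  L0: [66, 39, 70, 87, 98, 90]
  L1: h(66,39)=(66*31+39)%997=91 h(70,87)=(70*31+87)%997=263 h(98,90)=(98*31+90)%997=137 -> [91, 263, 137]
  L2: h(91,263)=(91*31+263)%997=93 h(137,137)=(137*31+137)%997=396 -> [93, 396]
  L3: h(93,396)=(93*31+396)%997=288 -> [288]
  root = 288 != target 706
Candidate A produces the target root.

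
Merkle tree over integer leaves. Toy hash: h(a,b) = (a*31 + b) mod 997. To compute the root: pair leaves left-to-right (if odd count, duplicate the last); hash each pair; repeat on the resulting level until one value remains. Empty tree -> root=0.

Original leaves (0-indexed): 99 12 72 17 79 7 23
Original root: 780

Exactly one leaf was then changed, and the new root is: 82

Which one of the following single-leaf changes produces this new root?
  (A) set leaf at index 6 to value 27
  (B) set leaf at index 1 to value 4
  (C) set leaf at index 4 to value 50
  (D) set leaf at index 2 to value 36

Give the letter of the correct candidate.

Original leaves: [99, 12, 72, 17, 79, 7, 23]
Target new root: 82
Try each candidate change and compute the resulting root:
Candidate A: set leaf[6] = 27 -> leaves = [99, 12, 72, 17, 79, 7, 27]
  L0: [99, 12, 72, 17, 79, 7, 27]
  L1: h(99,12)=(99*31+12)%997=90 h(72,17)=(72*31+17)%997=255 h(79,7)=(79*31+7)%997=462 h(27,27)=(27*31+27)%997=864 -> [90, 255, 462, 864]
  L2: h(90,255)=(90*31+255)%997=54 h(462,864)=(462*31+864)%997=231 -> [54, 231]
  L3: h(54,231)=(54*31+231)%997=908 -> [908]
  root = 908 != target 82
Candidate B: set leaf[1] = 4 -> leaves = [99, 4, 72, 17, 79, 7, 23]
  L0: [99, 4, 72, 17, 79, 7, 23]
  L1: h(99,4)=(99*31+4)%997=82 h(72,17)=(72*31+17)%997=255 h(79,7)=(79*31+7)%997=462 h(23,23)=(23*31+23)%997=736 -> [82, 255, 462, 736]
  L2: h(82,255)=(82*31+255)%997=803 h(462,736)=(462*31+736)%997=103 -> [803, 103]
  L3: h(803,103)=(803*31+103)%997=71 -> [71]
  root = 71 != target 82
Candidate C: set leaf[4] = 50 -> leaves = [99, 12, 72, 17, 50, 7, 23]
  L0: [99, 12, 72, 17, 50, 7, 23]
  L1: h(99,12)=(99*31+12)%997=90 h(72,17)=(72*31+17)%997=255 h(50,7)=(50*31+7)%997=560 h(23,23)=(23*31+23)%997=736 -> [90, 255, 560, 736]
  L2: h(90,255)=(90*31+255)%997=54 h(560,736)=(560*31+736)%997=150 -> [54, 150]
  L3: h(54,150)=(54*31+150)%997=827 -> [827]
  root = 827 != target 82
Candidate D: set leaf[2] = 36 -> leaves = [99, 12, 36, 17, 79, 7, 23]
  L0: [99, 12, 36, 17, 79, 7, 23]
  L1: h(99,12)=(99*31+12)%997=90 h(36,17)=(36*31+17)%997=136 h(79,7)=(79*31+7)%997=462 h(23,23)=(23*31+23)%997=736 -> [90, 136, 462, 736]
  L2: h(90,136)=(90*31+136)%997=932 h(462,736)=(462*31+736)%997=103 -> [932, 103]
  L3: h(932,103)=(932*31+103)%997=82 -> [82]
  root = 82 == target 82  ** MATCH **
Candidate D produces the target root.

Answer: D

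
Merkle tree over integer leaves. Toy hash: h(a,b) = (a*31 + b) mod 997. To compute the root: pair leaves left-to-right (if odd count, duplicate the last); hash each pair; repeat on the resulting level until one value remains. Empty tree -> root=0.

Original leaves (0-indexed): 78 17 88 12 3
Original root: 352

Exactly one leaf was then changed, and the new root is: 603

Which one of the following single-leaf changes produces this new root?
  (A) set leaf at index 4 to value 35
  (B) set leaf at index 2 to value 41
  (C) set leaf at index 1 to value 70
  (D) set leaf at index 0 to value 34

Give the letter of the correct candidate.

Original leaves: [78, 17, 88, 12, 3]
Target new root: 603
Try each candidate change and compute the resulting root:
Candidate A: set leaf[4] = 35 -> leaves = [78, 17, 88, 12, 35]
  L0: [78, 17, 88, 12, 35]
  L1: h(78,17)=(78*31+17)%997=441 h(88,12)=(88*31+12)%997=746 h(35,35)=(35*31+35)%997=123 -> [441, 746, 123]
  L2: h(441,746)=(441*31+746)%997=459 h(123,123)=(123*31+123)%997=945 -> [459, 945]
  L3: h(459,945)=(459*31+945)%997=219 -> [219]
  root = 219 != target 603
Candidate B: set leaf[2] = 41 -> leaves = [78, 17, 41, 12, 3]
  L0: [78, 17, 41, 12, 3]
  L1: h(78,17)=(78*31+17)%997=441 h(41,12)=(41*31+12)%997=286 h(3,3)=(3*31+3)%997=96 -> [441, 286, 96]
  L2: h(441,286)=(441*31+286)%997=996 h(96,96)=(96*31+96)%997=81 -> [996, 81]
  L3: h(996,81)=(996*31+81)%997=50 -> [50]
  root = 50 != target 603
Candidate C: set leaf[1] = 70 -> leaves = [78, 70, 88, 12, 3]
  L0: [78, 70, 88, 12, 3]
  L1: h(78,70)=(78*31+70)%997=494 h(88,12)=(88*31+12)%997=746 h(3,3)=(3*31+3)%997=96 -> [494, 746, 96]
  L2: h(494,746)=(494*31+746)%997=108 h(96,96)=(96*31+96)%997=81 -> [108, 81]
  L3: h(108,81)=(108*31+81)%997=438 -> [438]
  root = 438 != target 603
Candidate D: set leaf[0] = 34 -> leaves = [34, 17, 88, 12, 3]
  L0: [34, 17, 88, 12, 3]
  L1: h(34,17)=(34*31+17)%997=74 h(88,12)=(88*31+12)%997=746 h(3,3)=(3*31+3)%997=96 -> [74, 746, 96]
  L2: h(74,746)=(74*31+746)%997=49 h(96,96)=(96*31+96)%997=81 -> [49, 81]
  L3: h(49,81)=(49*31+81)%997=603 -> [603]
  root = 603 == target 603  ** MATCH **
Candidate D produces the target root.

Answer: D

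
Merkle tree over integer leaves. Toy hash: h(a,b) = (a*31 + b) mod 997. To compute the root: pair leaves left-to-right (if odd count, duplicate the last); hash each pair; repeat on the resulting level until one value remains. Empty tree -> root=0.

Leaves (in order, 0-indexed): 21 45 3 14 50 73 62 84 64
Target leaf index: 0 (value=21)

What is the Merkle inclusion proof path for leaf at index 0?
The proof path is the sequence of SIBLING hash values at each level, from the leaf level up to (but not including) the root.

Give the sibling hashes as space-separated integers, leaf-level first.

L0 (leaves): [21, 45, 3, 14, 50, 73, 62, 84, 64], target index=0
L1: h(21,45)=(21*31+45)%997=696 [pair 0] h(3,14)=(3*31+14)%997=107 [pair 1] h(50,73)=(50*31+73)%997=626 [pair 2] h(62,84)=(62*31+84)%997=12 [pair 3] h(64,64)=(64*31+64)%997=54 [pair 4] -> [696, 107, 626, 12, 54]
  Sibling for proof at L0: 45
L2: h(696,107)=(696*31+107)%997=746 [pair 0] h(626,12)=(626*31+12)%997=475 [pair 1] h(54,54)=(54*31+54)%997=731 [pair 2] -> [746, 475, 731]
  Sibling for proof at L1: 107
L3: h(746,475)=(746*31+475)%997=670 [pair 0] h(731,731)=(731*31+731)%997=461 [pair 1] -> [670, 461]
  Sibling for proof at L2: 475
L4: h(670,461)=(670*31+461)%997=294 [pair 0] -> [294]
  Sibling for proof at L3: 461
Root: 294
Proof path (sibling hashes from leaf to root): [45, 107, 475, 461]

Answer: 45 107 475 461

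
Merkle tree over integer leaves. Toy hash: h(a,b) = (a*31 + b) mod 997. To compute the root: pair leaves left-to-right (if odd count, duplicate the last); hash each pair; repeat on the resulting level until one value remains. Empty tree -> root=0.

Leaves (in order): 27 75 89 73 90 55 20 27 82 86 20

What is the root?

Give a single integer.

L0: [27, 75, 89, 73, 90, 55, 20, 27, 82, 86, 20]
L1: h(27,75)=(27*31+75)%997=912 h(89,73)=(89*31+73)%997=838 h(90,55)=(90*31+55)%997=851 h(20,27)=(20*31+27)%997=647 h(82,86)=(82*31+86)%997=634 h(20,20)=(20*31+20)%997=640 -> [912, 838, 851, 647, 634, 640]
L2: h(912,838)=(912*31+838)%997=197 h(851,647)=(851*31+647)%997=109 h(634,640)=(634*31+640)%997=354 -> [197, 109, 354]
L3: h(197,109)=(197*31+109)%997=234 h(354,354)=(354*31+354)%997=361 -> [234, 361]
L4: h(234,361)=(234*31+361)%997=636 -> [636]

Answer: 636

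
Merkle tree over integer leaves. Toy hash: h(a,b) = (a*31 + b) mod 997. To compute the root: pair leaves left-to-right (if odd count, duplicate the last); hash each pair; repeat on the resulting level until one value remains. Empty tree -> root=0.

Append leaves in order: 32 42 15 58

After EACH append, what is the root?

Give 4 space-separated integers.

After append 32 (leaves=[32]):
  L0: [32]
  root=32
After append 42 (leaves=[32, 42]):
  L0: [32, 42]
  L1: h(32,42)=(32*31+42)%997=37 -> [37]
  root=37
After append 15 (leaves=[32, 42, 15]):
  L0: [32, 42, 15]
  L1: h(32,42)=(32*31+42)%997=37 h(15,15)=(15*31+15)%997=480 -> [37, 480]
  L2: h(37,480)=(37*31+480)%997=630 -> [630]
  root=630
After append 58 (leaves=[32, 42, 15, 58]):
  L0: [32, 42, 15, 58]
  L1: h(32,42)=(32*31+42)%997=37 h(15,58)=(15*31+58)%997=523 -> [37, 523]
  L2: h(37,523)=(37*31+523)%997=673 -> [673]
  root=673

Answer: 32 37 630 673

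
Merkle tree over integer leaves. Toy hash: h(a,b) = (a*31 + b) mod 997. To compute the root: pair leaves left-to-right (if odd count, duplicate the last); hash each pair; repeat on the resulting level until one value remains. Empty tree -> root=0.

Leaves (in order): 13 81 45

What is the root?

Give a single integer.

L0: [13, 81, 45]
L1: h(13,81)=(13*31+81)%997=484 h(45,45)=(45*31+45)%997=443 -> [484, 443]
L2: h(484,443)=(484*31+443)%997=492 -> [492]

Answer: 492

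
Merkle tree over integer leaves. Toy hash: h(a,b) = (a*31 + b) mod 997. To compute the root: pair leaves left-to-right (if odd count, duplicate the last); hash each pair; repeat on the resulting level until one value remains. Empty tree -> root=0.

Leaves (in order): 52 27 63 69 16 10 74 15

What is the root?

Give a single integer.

L0: [52, 27, 63, 69, 16, 10, 74, 15]
L1: h(52,27)=(52*31+27)%997=642 h(63,69)=(63*31+69)%997=28 h(16,10)=(16*31+10)%997=506 h(74,15)=(74*31+15)%997=315 -> [642, 28, 506, 315]
L2: h(642,28)=(642*31+28)%997=987 h(506,315)=(506*31+315)%997=49 -> [987, 49]
L3: h(987,49)=(987*31+49)%997=736 -> [736]

Answer: 736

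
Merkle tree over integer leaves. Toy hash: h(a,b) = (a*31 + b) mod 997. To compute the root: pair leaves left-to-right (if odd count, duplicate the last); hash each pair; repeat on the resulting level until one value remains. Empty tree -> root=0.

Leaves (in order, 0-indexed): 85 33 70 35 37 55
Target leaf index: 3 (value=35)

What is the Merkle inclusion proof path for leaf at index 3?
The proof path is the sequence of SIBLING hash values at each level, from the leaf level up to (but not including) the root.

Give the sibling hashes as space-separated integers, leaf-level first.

L0 (leaves): [85, 33, 70, 35, 37, 55], target index=3
L1: h(85,33)=(85*31+33)%997=674 [pair 0] h(70,35)=(70*31+35)%997=211 [pair 1] h(37,55)=(37*31+55)%997=205 [pair 2] -> [674, 211, 205]
  Sibling for proof at L0: 70
L2: h(674,211)=(674*31+211)%997=168 [pair 0] h(205,205)=(205*31+205)%997=578 [pair 1] -> [168, 578]
  Sibling for proof at L1: 674
L3: h(168,578)=(168*31+578)%997=801 [pair 0] -> [801]
  Sibling for proof at L2: 578
Root: 801
Proof path (sibling hashes from leaf to root): [70, 674, 578]

Answer: 70 674 578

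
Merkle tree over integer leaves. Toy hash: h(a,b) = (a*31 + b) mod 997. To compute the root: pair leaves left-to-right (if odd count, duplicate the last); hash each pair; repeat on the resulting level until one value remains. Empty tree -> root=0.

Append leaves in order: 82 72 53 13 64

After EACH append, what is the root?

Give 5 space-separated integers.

After append 82 (leaves=[82]):
  L0: [82]
  root=82
After append 72 (leaves=[82, 72]):
  L0: [82, 72]
  L1: h(82,72)=(82*31+72)%997=620 -> [620]
  root=620
After append 53 (leaves=[82, 72, 53]):
  L0: [82, 72, 53]
  L1: h(82,72)=(82*31+72)%997=620 h(53,53)=(53*31+53)%997=699 -> [620, 699]
  L2: h(620,699)=(620*31+699)%997=976 -> [976]
  root=976
After append 13 (leaves=[82, 72, 53, 13]):
  L0: [82, 72, 53, 13]
  L1: h(82,72)=(82*31+72)%997=620 h(53,13)=(53*31+13)%997=659 -> [620, 659]
  L2: h(620,659)=(620*31+659)%997=936 -> [936]
  root=936
After append 64 (leaves=[82, 72, 53, 13, 64]):
  L0: [82, 72, 53, 13, 64]
  L1: h(82,72)=(82*31+72)%997=620 h(53,13)=(53*31+13)%997=659 h(64,64)=(64*31+64)%997=54 -> [620, 659, 54]
  L2: h(620,659)=(620*31+659)%997=936 h(54,54)=(54*31+54)%997=731 -> [936, 731]
  L3: h(936,731)=(936*31+731)%997=834 -> [834]
  root=834

Answer: 82 620 976 936 834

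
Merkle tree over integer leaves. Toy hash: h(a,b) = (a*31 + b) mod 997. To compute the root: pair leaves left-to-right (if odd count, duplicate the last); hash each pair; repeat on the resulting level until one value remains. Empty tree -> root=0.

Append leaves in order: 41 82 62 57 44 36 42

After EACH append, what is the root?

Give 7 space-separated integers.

After append 41 (leaves=[41]):
  L0: [41]
  root=41
After append 82 (leaves=[41, 82]):
  L0: [41, 82]
  L1: h(41,82)=(41*31+82)%997=356 -> [356]
  root=356
After append 62 (leaves=[41, 82, 62]):
  L0: [41, 82, 62]
  L1: h(41,82)=(41*31+82)%997=356 h(62,62)=(62*31+62)%997=987 -> [356, 987]
  L2: h(356,987)=(356*31+987)%997=59 -> [59]
  root=59
After append 57 (leaves=[41, 82, 62, 57]):
  L0: [41, 82, 62, 57]
  L1: h(41,82)=(41*31+82)%997=356 h(62,57)=(62*31+57)%997=982 -> [356, 982]
  L2: h(356,982)=(356*31+982)%997=54 -> [54]
  root=54
After append 44 (leaves=[41, 82, 62, 57, 44]):
  L0: [41, 82, 62, 57, 44]
  L1: h(41,82)=(41*31+82)%997=356 h(62,57)=(62*31+57)%997=982 h(44,44)=(44*31+44)%997=411 -> [356, 982, 411]
  L2: h(356,982)=(356*31+982)%997=54 h(411,411)=(411*31+411)%997=191 -> [54, 191]
  L3: h(54,191)=(54*31+191)%997=868 -> [868]
  root=868
After append 36 (leaves=[41, 82, 62, 57, 44, 36]):
  L0: [41, 82, 62, 57, 44, 36]
  L1: h(41,82)=(41*31+82)%997=356 h(62,57)=(62*31+57)%997=982 h(44,36)=(44*31+36)%997=403 -> [356, 982, 403]
  L2: h(356,982)=(356*31+982)%997=54 h(403,403)=(403*31+403)%997=932 -> [54, 932]
  L3: h(54,932)=(54*31+932)%997=612 -> [612]
  root=612
After append 42 (leaves=[41, 82, 62, 57, 44, 36, 42]):
  L0: [41, 82, 62, 57, 44, 36, 42]
  L1: h(41,82)=(41*31+82)%997=356 h(62,57)=(62*31+57)%997=982 h(44,36)=(44*31+36)%997=403 h(42,42)=(42*31+42)%997=347 -> [356, 982, 403, 347]
  L2: h(356,982)=(356*31+982)%997=54 h(403,347)=(403*31+347)%997=876 -> [54, 876]
  L3: h(54,876)=(54*31+876)%997=556 -> [556]
  root=556

Answer: 41 356 59 54 868 612 556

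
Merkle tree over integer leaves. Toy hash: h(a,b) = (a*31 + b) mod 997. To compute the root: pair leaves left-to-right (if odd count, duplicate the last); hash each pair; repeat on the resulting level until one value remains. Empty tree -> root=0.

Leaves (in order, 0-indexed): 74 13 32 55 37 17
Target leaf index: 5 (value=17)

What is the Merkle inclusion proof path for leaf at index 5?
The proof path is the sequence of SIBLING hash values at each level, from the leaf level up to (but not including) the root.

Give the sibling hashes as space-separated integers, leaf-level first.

Answer: 37 167 780

Derivation:
L0 (leaves): [74, 13, 32, 55, 37, 17], target index=5
L1: h(74,13)=(74*31+13)%997=313 [pair 0] h(32,55)=(32*31+55)%997=50 [pair 1] h(37,17)=(37*31+17)%997=167 [pair 2] -> [313, 50, 167]
  Sibling for proof at L0: 37
L2: h(313,50)=(313*31+50)%997=780 [pair 0] h(167,167)=(167*31+167)%997=359 [pair 1] -> [780, 359]
  Sibling for proof at L1: 167
L3: h(780,359)=(780*31+359)%997=611 [pair 0] -> [611]
  Sibling for proof at L2: 780
Root: 611
Proof path (sibling hashes from leaf to root): [37, 167, 780]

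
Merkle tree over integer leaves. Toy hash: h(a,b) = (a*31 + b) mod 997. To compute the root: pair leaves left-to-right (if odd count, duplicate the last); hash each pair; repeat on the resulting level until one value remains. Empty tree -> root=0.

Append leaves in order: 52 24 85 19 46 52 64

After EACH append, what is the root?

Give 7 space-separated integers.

After append 52 (leaves=[52]):
  L0: [52]
  root=52
After append 24 (leaves=[52, 24]):
  L0: [52, 24]
  L1: h(52,24)=(52*31+24)%997=639 -> [639]
  root=639
After append 85 (leaves=[52, 24, 85]):
  L0: [52, 24, 85]
  L1: h(52,24)=(52*31+24)%997=639 h(85,85)=(85*31+85)%997=726 -> [639, 726]
  L2: h(639,726)=(639*31+726)%997=595 -> [595]
  root=595
After append 19 (leaves=[52, 24, 85, 19]):
  L0: [52, 24, 85, 19]
  L1: h(52,24)=(52*31+24)%997=639 h(85,19)=(85*31+19)%997=660 -> [639, 660]
  L2: h(639,660)=(639*31+660)%997=529 -> [529]
  root=529
After append 46 (leaves=[52, 24, 85, 19, 46]):
  L0: [52, 24, 85, 19, 46]
  L1: h(52,24)=(52*31+24)%997=639 h(85,19)=(85*31+19)%997=660 h(46,46)=(46*31+46)%997=475 -> [639, 660, 475]
  L2: h(639,660)=(639*31+660)%997=529 h(475,475)=(475*31+475)%997=245 -> [529, 245]
  L3: h(529,245)=(529*31+245)%997=692 -> [692]
  root=692
After append 52 (leaves=[52, 24, 85, 19, 46, 52]):
  L0: [52, 24, 85, 19, 46, 52]
  L1: h(52,24)=(52*31+24)%997=639 h(85,19)=(85*31+19)%997=660 h(46,52)=(46*31+52)%997=481 -> [639, 660, 481]
  L2: h(639,660)=(639*31+660)%997=529 h(481,481)=(481*31+481)%997=437 -> [529, 437]
  L3: h(529,437)=(529*31+437)%997=884 -> [884]
  root=884
After append 64 (leaves=[52, 24, 85, 19, 46, 52, 64]):
  L0: [52, 24, 85, 19, 46, 52, 64]
  L1: h(52,24)=(52*31+24)%997=639 h(85,19)=(85*31+19)%997=660 h(46,52)=(46*31+52)%997=481 h(64,64)=(64*31+64)%997=54 -> [639, 660, 481, 54]
  L2: h(639,660)=(639*31+660)%997=529 h(481,54)=(481*31+54)%997=10 -> [529, 10]
  L3: h(529,10)=(529*31+10)%997=457 -> [457]
  root=457

Answer: 52 639 595 529 692 884 457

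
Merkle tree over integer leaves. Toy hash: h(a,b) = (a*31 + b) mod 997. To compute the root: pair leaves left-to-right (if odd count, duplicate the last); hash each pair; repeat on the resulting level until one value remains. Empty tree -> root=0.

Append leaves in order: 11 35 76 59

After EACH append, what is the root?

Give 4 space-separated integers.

After append 11 (leaves=[11]):
  L0: [11]
  root=11
After append 35 (leaves=[11, 35]):
  L0: [11, 35]
  L1: h(11,35)=(11*31+35)%997=376 -> [376]
  root=376
After append 76 (leaves=[11, 35, 76]):
  L0: [11, 35, 76]
  L1: h(11,35)=(11*31+35)%997=376 h(76,76)=(76*31+76)%997=438 -> [376, 438]
  L2: h(376,438)=(376*31+438)%997=130 -> [130]
  root=130
After append 59 (leaves=[11, 35, 76, 59]):
  L0: [11, 35, 76, 59]
  L1: h(11,35)=(11*31+35)%997=376 h(76,59)=(76*31+59)%997=421 -> [376, 421]
  L2: h(376,421)=(376*31+421)%997=113 -> [113]
  root=113

Answer: 11 376 130 113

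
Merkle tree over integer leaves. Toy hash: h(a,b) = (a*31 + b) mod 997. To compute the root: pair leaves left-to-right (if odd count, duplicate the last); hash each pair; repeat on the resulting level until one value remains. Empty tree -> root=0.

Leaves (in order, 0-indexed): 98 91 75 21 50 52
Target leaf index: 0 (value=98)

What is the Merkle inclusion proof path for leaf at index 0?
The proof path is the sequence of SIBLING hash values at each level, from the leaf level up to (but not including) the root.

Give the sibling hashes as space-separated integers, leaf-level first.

Answer: 91 352 417

Derivation:
L0 (leaves): [98, 91, 75, 21, 50, 52], target index=0
L1: h(98,91)=(98*31+91)%997=138 [pair 0] h(75,21)=(75*31+21)%997=352 [pair 1] h(50,52)=(50*31+52)%997=605 [pair 2] -> [138, 352, 605]
  Sibling for proof at L0: 91
L2: h(138,352)=(138*31+352)%997=642 [pair 0] h(605,605)=(605*31+605)%997=417 [pair 1] -> [642, 417]
  Sibling for proof at L1: 352
L3: h(642,417)=(642*31+417)%997=379 [pair 0] -> [379]
  Sibling for proof at L2: 417
Root: 379
Proof path (sibling hashes from leaf to root): [91, 352, 417]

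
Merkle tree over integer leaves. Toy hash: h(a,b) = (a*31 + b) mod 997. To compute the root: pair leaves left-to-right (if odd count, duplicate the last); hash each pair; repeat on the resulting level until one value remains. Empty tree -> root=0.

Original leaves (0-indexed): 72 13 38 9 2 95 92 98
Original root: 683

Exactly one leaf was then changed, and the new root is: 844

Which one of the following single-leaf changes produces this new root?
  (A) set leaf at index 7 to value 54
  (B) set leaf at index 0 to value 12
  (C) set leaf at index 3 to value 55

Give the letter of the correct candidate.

Original leaves: [72, 13, 38, 9, 2, 95, 92, 98]
Target new root: 844
Try each candidate change and compute the resulting root:
Candidate A: set leaf[7] = 54 -> leaves = [72, 13, 38, 9, 2, 95, 92, 54]
  L0: [72, 13, 38, 9, 2, 95, 92, 54]
  L1: h(72,13)=(72*31+13)%997=251 h(38,9)=(38*31+9)%997=190 h(2,95)=(2*31+95)%997=157 h(92,54)=(92*31+54)%997=912 -> [251, 190, 157, 912]
  L2: h(251,190)=(251*31+190)%997=992 h(157,912)=(157*31+912)%997=794 -> [992, 794]
  L3: h(992,794)=(992*31+794)%997=639 -> [639]
  root = 639 != target 844
Candidate B: set leaf[0] = 12 -> leaves = [12, 13, 38, 9, 2, 95, 92, 98]
  L0: [12, 13, 38, 9, 2, 95, 92, 98]
  L1: h(12,13)=(12*31+13)%997=385 h(38,9)=(38*31+9)%997=190 h(2,95)=(2*31+95)%997=157 h(92,98)=(92*31+98)%997=956 -> [385, 190, 157, 956]
  L2: h(385,190)=(385*31+190)%997=161 h(157,956)=(157*31+956)%997=838 -> [161, 838]
  L3: h(161,838)=(161*31+838)%997=844 -> [844]
  root = 844 == target 844  ** MATCH **
Candidate C: set leaf[3] = 55 -> leaves = [72, 13, 38, 55, 2, 95, 92, 98]
  L0: [72, 13, 38, 55, 2, 95, 92, 98]
  L1: h(72,13)=(72*31+13)%997=251 h(38,55)=(38*31+55)%997=236 h(2,95)=(2*31+95)%997=157 h(92,98)=(92*31+98)%997=956 -> [251, 236, 157, 956]
  L2: h(251,236)=(251*31+236)%997=41 h(157,956)=(157*31+956)%997=838 -> [41, 838]
  L3: h(41,838)=(41*31+838)%997=115 -> [115]
  root = 115 != target 844
Candidate B produces the target root.

Answer: B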